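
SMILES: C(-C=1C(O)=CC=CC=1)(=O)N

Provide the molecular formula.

Heavy atoms from the SMILES: 7 C, 1 N, 2 O.
Implicit hydrogens by atom environment:
  4 × C (aromatic): 1 H each → 4
  2 × C (aromatic): no H
  1 × C: no H
  1 × N: 2 H
  1 × O: 1 H
  1 × O: no H
  Total hydrogens = 7.
Molecular formula: C7H7NO2

C7H7NO2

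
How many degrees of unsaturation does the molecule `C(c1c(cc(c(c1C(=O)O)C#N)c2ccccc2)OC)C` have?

Molecular formula from the SMILES: C17H15NO3.
DoU = (2C + 2 + N − H − X)/2 = (2·17 + 2 + 1 − 15 − 0)/2 = 22/2 = 11.
(Structurally: 2 ring(s) + 9 π bond(s) = 11.)

11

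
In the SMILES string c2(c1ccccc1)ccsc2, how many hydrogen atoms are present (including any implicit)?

8

Hydrogens are implicit in SMILES; fill each atom to its normal valence:
  8 × C (aromatic): 1 H each → 8
  2 × C (aromatic): no H
  1 × S (aromatic): no H
  Total hydrogens = 8.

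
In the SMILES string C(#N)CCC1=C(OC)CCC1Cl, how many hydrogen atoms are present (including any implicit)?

12

Hydrogens are implicit in SMILES; fill each atom to its normal valence:
  4 × C: 2 H each → 8
  3 × C: no H
  1 × C: 3 H
  1 × C: 1 H
  1 × Cl: no H
  1 × N: no H
  1 × O: no H
  Total hydrogens = 12.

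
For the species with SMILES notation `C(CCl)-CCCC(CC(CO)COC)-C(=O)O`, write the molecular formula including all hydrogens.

C12H23ClO4

Heavy atoms from the SMILES: 12 C, 1 Cl, 4 O.
Implicit hydrogens by atom environment:
  8 × C: 2 H each → 16
  2 × C: 1 H each → 2
  2 × O: 1 H each → 2
  2 × O: no H
  1 × C: 3 H
  1 × C: no H
  1 × Cl: no H
  Total hydrogens = 23.
Molecular formula: C12H23ClO4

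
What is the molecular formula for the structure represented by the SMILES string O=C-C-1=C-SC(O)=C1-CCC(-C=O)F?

C9H9FO3S

Heavy atoms from the SMILES: 9 C, 1 F, 3 O, 1 S.
Implicit hydrogens by atom environment:
  3 × C: 1 H each → 3
  3 × C (aromatic): no H
  2 × C: 2 H each → 4
  2 × O: no H
  1 × C (aromatic): 1 H
  1 × F: no H
  1 × O: 1 H
  1 × S (aromatic): no H
  Total hydrogens = 9.
Molecular formula: C9H9FO3S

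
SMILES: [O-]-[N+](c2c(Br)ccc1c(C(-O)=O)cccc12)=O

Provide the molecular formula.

Heavy atoms from the SMILES: 1 Br, 11 C, 1 N, 4 O.
Implicit hydrogens by atom environment:
  5 × C (aromatic): 1 H each → 5
  5 × C (aromatic): no H
  2 × O: no H
  1 × Br: no H
  1 × C: no H
  1 × N (charge +1): no H
  1 × O: 1 H
  1 × O (charge -1): no H
  Total hydrogens = 6.
Molecular formula: C11H6BrNO4

C11H6BrNO4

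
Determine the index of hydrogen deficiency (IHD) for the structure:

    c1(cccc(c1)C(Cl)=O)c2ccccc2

9

Molecular formula from the SMILES: C13H9ClO.
DoU = (2C + 2 + N − H − X)/2 = (2·13 + 2 + 0 − 9 − 1)/2 = 18/2 = 9.
(Structurally: 2 ring(s) + 7 π bond(s) = 9.)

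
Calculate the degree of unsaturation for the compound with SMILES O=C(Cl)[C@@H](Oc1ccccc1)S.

Molecular formula from the SMILES: C8H7ClO2S.
DoU = (2C + 2 + N − H − X)/2 = (2·8 + 2 + 0 − 7 − 1)/2 = 10/2 = 5.
(Structurally: 1 ring(s) + 4 π bond(s) = 5.)

5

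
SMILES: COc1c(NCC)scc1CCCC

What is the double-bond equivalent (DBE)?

3

Molecular formula from the SMILES: C11H19NOS.
DoU = (2C + 2 + N − H − X)/2 = (2·11 + 2 + 1 − 19 − 0)/2 = 6/2 = 3.
(Structurally: 1 ring(s) + 2 π bond(s) = 3.)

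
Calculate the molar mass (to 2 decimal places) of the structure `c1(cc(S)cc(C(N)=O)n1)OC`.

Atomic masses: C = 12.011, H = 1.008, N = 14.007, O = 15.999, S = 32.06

Molecular formula: C7H8N2O2S.
M = 7×12.011 + 8×1.008 + 2×14.007 + 2×15.999 + 1×32.06 = 184.21 g/mol.

184.21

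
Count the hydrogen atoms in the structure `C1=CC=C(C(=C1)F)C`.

7

Hydrogens are implicit in SMILES; fill each atom to its normal valence:
  4 × C (aromatic): 1 H each → 4
  2 × C (aromatic): no H
  1 × C: 3 H
  1 × F: no H
  Total hydrogens = 7.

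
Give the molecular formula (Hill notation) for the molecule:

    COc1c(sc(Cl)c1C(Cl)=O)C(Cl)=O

C7H3Cl3O3S

Heavy atoms from the SMILES: 7 C, 3 Cl, 3 O, 1 S.
Implicit hydrogens by atom environment:
  4 × C (aromatic): no H
  3 × Cl: no H
  3 × O: no H
  2 × C: no H
  1 × C: 3 H
  1 × S (aromatic): no H
  Total hydrogens = 3.
Molecular formula: C7H3Cl3O3S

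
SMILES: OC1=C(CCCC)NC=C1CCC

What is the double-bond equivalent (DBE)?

3

Molecular formula from the SMILES: C11H19NO.
DoU = (2C + 2 + N − H − X)/2 = (2·11 + 2 + 1 − 19 − 0)/2 = 6/2 = 3.
(Structurally: 1 ring(s) + 2 π bond(s) = 3.)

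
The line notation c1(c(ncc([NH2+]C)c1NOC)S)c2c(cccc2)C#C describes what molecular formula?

Heavy atoms from the SMILES: 15 C, 3 N, 1 O, 1 S.
Implicit hydrogens by atom environment:
  6 × C (aromatic): no H
  5 × C (aromatic): 1 H each → 5
  2 × C: 3 H each → 6
  1 × C: 1 H
  1 × C: no H
  1 × N (charge +1): 2 H
  1 × N: 1 H
  1 × N (aromatic): no H
  1 × O: no H
  1 × S: 1 H
  Total hydrogens = 16.
Net charge +1.
Molecular formula: C15H16N3OS+

C15H16N3OS+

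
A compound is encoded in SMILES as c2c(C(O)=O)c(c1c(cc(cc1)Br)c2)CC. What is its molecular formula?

C13H11BrO2

Heavy atoms from the SMILES: 1 Br, 13 C, 2 O.
Implicit hydrogens by atom environment:
  5 × C (aromatic): 1 H each → 5
  5 × C (aromatic): no H
  1 × Br: no H
  1 × C: 3 H
  1 × C: 2 H
  1 × C: no H
  1 × O: 1 H
  1 × O: no H
  Total hydrogens = 11.
Molecular formula: C13H11BrO2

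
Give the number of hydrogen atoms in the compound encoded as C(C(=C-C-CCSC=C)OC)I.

Hydrogens are implicit in SMILES; fill each atom to its normal valence:
  5 × C: 2 H each → 10
  2 × C: 1 H each → 2
  1 × C: 3 H
  1 × C: no H
  1 × I: no H
  1 × O: no H
  1 × S: no H
  Total hydrogens = 15.

15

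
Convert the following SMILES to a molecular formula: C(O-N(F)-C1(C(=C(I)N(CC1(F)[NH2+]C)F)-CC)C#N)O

Heavy atoms from the SMILES: 10 C, 3 F, 1 I, 4 N, 2 O.
Implicit hydrogens by atom environment:
  5 × C: no H
  3 × C: 2 H each → 6
  3 × F: no H
  3 × N: no H
  2 × C: 3 H each → 6
  1 × I: no H
  1 × N (charge +1): 2 H
  1 × O: 1 H
  1 × O: no H
  Total hydrogens = 15.
Net charge +1.
Molecular formula: C10H15F3IN4O2+

C10H15F3IN4O2+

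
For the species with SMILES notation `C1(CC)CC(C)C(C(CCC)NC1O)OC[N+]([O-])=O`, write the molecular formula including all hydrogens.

Heavy atoms from the SMILES: 13 C, 2 N, 4 O.
Implicit hydrogens by atom environment:
  5 × C: 2 H each → 10
  5 × C: 1 H each → 5
  3 × C: 3 H each → 9
  2 × O: no H
  1 × N: 1 H
  1 × N (charge +1): no H
  1 × O: 1 H
  1 × O (charge -1): no H
  Total hydrogens = 26.
Molecular formula: C13H26N2O4

C13H26N2O4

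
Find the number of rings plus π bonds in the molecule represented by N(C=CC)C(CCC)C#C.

3

Molecular formula from the SMILES: C9H15N.
DoU = (2C + 2 + N − H − X)/2 = (2·9 + 2 + 1 − 15 − 0)/2 = 6/2 = 3.
(Structurally: 0 ring(s) + 3 π bond(s) = 3.)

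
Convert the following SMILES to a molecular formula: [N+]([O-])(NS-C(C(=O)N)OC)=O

Heavy atoms from the SMILES: 3 C, 3 N, 4 O, 1 S.
Implicit hydrogens by atom environment:
  3 × O: no H
  1 × C: 3 H
  1 × C: 1 H
  1 × C: no H
  1 × N: 2 H
  1 × N: 1 H
  1 × N (charge +1): no H
  1 × O (charge -1): no H
  1 × S: no H
  Total hydrogens = 7.
Molecular formula: C3H7N3O4S

C3H7N3O4S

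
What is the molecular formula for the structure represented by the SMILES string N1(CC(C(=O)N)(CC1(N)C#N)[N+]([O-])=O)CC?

Heavy atoms from the SMILES: 8 C, 5 N, 3 O.
Implicit hydrogens by atom environment:
  4 × C: no H
  3 × C: 2 H each → 6
  2 × N: 2 H each → 4
  2 × N: no H
  2 × O: no H
  1 × C: 3 H
  1 × N (charge +1): no H
  1 × O (charge -1): no H
  Total hydrogens = 13.
Molecular formula: C8H13N5O3

C8H13N5O3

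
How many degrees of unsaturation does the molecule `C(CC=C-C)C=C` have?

2

Molecular formula from the SMILES: C7H12.
DoU = (2C + 2 + N − H − X)/2 = (2·7 + 2 + 0 − 12 − 0)/2 = 4/2 = 2.
(Structurally: 0 ring(s) + 2 π bond(s) = 2.)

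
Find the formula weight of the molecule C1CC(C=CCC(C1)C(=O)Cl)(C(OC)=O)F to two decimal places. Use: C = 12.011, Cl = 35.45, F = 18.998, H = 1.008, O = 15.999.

Molecular formula: C11H14ClFO3.
M = 11×12.011 + 1×35.45 + 1×18.998 + 14×1.008 + 3×15.999 = 248.68 g/mol.

248.68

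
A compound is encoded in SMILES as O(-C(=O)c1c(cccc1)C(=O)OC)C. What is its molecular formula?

Heavy atoms from the SMILES: 10 C, 4 O.
Implicit hydrogens by atom environment:
  4 × C (aromatic): 1 H each → 4
  4 × O: no H
  2 × C: 3 H each → 6
  2 × C (aromatic): no H
  2 × C: no H
  Total hydrogens = 10.
Molecular formula: C10H10O4

C10H10O4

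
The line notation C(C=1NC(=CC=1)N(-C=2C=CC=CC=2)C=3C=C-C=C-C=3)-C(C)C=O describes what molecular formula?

C20H20N2O

Heavy atoms from the SMILES: 20 C, 2 N, 1 O.
Implicit hydrogens by atom environment:
  12 × C (aromatic): 1 H each → 12
  4 × C (aromatic): no H
  2 × C: 1 H each → 2
  1 × C: 3 H
  1 × C: 2 H
  1 × N (aromatic): 1 H
  1 × N: no H
  1 × O: no H
  Total hydrogens = 20.
Molecular formula: C20H20N2O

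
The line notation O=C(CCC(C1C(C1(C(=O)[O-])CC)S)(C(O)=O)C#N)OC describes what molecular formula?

Heavy atoms from the SMILES: 13 C, 1 N, 6 O, 1 S.
Implicit hydrogens by atom environment:
  6 × C: no H
  4 × O: no H
  3 × C: 2 H each → 6
  2 × C: 3 H each → 6
  2 × C: 1 H each → 2
  1 × N: no H
  1 × O: 1 H
  1 × O (charge -1): no H
  1 × S: 1 H
  Total hydrogens = 16.
Net charge -1.
Molecular formula: C13H16NO6S-

C13H16NO6S-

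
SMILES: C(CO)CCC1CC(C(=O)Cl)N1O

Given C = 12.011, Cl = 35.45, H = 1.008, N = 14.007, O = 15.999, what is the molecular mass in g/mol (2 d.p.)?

207.65

Molecular formula: C8H14ClNO3.
M = 8×12.011 + 1×35.45 + 14×1.008 + 1×14.007 + 3×15.999 = 207.65 g/mol.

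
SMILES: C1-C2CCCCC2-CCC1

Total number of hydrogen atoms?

18

Hydrogens are implicit in SMILES; fill each atom to its normal valence:
  8 × C: 2 H each → 16
  2 × C: 1 H each → 2
  Total hydrogens = 18.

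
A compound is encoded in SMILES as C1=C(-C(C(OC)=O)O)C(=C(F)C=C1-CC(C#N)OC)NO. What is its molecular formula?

Heavy atoms from the SMILES: 13 C, 1 F, 2 N, 5 O.
Implicit hydrogens by atom environment:
  4 × C (aromatic): no H
  3 × O: no H
  2 × C: 3 H each → 6
  2 × C (aromatic): 1 H each → 2
  2 × C: 1 H each → 2
  2 × C: no H
  2 × O: 1 H each → 2
  1 × C: 2 H
  1 × F: no H
  1 × N: 1 H
  1 × N: no H
  Total hydrogens = 15.
Molecular formula: C13H15FN2O5

C13H15FN2O5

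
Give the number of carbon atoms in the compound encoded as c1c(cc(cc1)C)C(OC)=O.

The symbol for carbon appears 9 times in the SMILES. Lowercase c denotes aromatic carbon and counts toward C.

9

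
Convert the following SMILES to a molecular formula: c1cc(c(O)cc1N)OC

C7H9NO2

Heavy atoms from the SMILES: 7 C, 1 N, 2 O.
Implicit hydrogens by atom environment:
  3 × C (aromatic): 1 H each → 3
  3 × C (aromatic): no H
  1 × C: 3 H
  1 × N: 2 H
  1 × O: 1 H
  1 × O: no H
  Total hydrogens = 9.
Molecular formula: C7H9NO2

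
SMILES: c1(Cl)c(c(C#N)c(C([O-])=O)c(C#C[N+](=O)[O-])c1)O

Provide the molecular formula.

C10H2ClN2O5-

Heavy atoms from the SMILES: 10 C, 1 Cl, 2 N, 5 O.
Implicit hydrogens by atom environment:
  5 × C (aromatic): no H
  4 × C: no H
  2 × O: no H
  2 × O (charge -1): no H
  1 × C (aromatic): 1 H
  1 × Cl: no H
  1 × N (charge +1): no H
  1 × N: no H
  1 × O: 1 H
  Total hydrogens = 2.
Net charge -1.
Molecular formula: C10H2ClN2O5-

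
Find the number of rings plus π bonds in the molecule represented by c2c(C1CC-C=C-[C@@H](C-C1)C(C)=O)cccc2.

7

Molecular formula from the SMILES: C16H20O.
DoU = (2C + 2 + N − H − X)/2 = (2·16 + 2 + 0 − 20 − 0)/2 = 14/2 = 7.
(Structurally: 2 ring(s) + 5 π bond(s) = 7.)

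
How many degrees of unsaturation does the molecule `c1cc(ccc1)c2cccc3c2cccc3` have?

11

Molecular formula from the SMILES: C16H12.
DoU = (2C + 2 + N − H − X)/2 = (2·16 + 2 + 0 − 12 − 0)/2 = 22/2 = 11.
(Structurally: 3 ring(s) + 8 π bond(s) = 11.)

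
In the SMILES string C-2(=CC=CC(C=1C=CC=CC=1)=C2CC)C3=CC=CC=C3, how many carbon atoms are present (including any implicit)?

20

The symbol for carbon appears 20 times in the SMILES.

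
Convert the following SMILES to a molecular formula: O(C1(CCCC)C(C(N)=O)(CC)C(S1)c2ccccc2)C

C17H25NO2S

Heavy atoms from the SMILES: 17 C, 1 N, 2 O, 1 S.
Implicit hydrogens by atom environment:
  5 × C (aromatic): 1 H each → 5
  4 × C: 2 H each → 8
  3 × C: 3 H each → 9
  3 × C: no H
  2 × O: no H
  1 × C: 1 H
  1 × C (aromatic): no H
  1 × N: 2 H
  1 × S: no H
  Total hydrogens = 25.
Molecular formula: C17H25NO2S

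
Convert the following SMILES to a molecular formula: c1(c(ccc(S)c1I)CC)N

C8H10INS

Heavy atoms from the SMILES: 8 C, 1 I, 1 N, 1 S.
Implicit hydrogens by atom environment:
  4 × C (aromatic): no H
  2 × C (aromatic): 1 H each → 2
  1 × C: 3 H
  1 × C: 2 H
  1 × I: no H
  1 × N: 2 H
  1 × S: 1 H
  Total hydrogens = 10.
Molecular formula: C8H10INS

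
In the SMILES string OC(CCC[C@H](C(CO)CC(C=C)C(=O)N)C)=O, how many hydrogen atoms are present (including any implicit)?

23

Hydrogens are implicit in SMILES; fill each atom to its normal valence:
  6 × C: 2 H each → 12
  4 × C: 1 H each → 4
  2 × C: no H
  2 × O: 1 H each → 2
  2 × O: no H
  1 × C: 3 H
  1 × N: 2 H
  Total hydrogens = 23.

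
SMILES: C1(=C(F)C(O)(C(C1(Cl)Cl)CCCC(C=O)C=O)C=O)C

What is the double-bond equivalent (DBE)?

5

Molecular formula from the SMILES: C13H15Cl2FO4.
DoU = (2C + 2 + N − H − X)/2 = (2·13 + 2 + 0 − 15 − 3)/2 = 10/2 = 5.
(Structurally: 1 ring(s) + 4 π bond(s) = 5.)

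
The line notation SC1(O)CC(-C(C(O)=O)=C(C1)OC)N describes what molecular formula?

C8H13NO4S

Heavy atoms from the SMILES: 8 C, 1 N, 4 O, 1 S.
Implicit hydrogens by atom environment:
  4 × C: no H
  2 × C: 2 H each → 4
  2 × O: 1 H each → 2
  2 × O: no H
  1 × C: 3 H
  1 × C: 1 H
  1 × N: 2 H
  1 × S: 1 H
  Total hydrogens = 13.
Molecular formula: C8H13NO4S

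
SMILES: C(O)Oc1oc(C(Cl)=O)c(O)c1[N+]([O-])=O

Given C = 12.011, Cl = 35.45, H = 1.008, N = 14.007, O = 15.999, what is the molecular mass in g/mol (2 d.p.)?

Molecular formula: C6H4ClNO7.
M = 6×12.011 + 1×35.45 + 4×1.008 + 1×14.007 + 7×15.999 = 237.55 g/mol.

237.55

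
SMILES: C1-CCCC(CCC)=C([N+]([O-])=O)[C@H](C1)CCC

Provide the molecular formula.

Heavy atoms from the SMILES: 14 C, 1 N, 2 O.
Implicit hydrogens by atom environment:
  9 × C: 2 H each → 18
  2 × C: 3 H each → 6
  2 × C: no H
  1 × C: 1 H
  1 × N (charge +1): no H
  1 × O: no H
  1 × O (charge -1): no H
  Total hydrogens = 25.
Molecular formula: C14H25NO2

C14H25NO2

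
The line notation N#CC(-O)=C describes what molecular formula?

Heavy atoms from the SMILES: 3 C, 1 N, 1 O.
Implicit hydrogens by atom environment:
  2 × C: no H
  1 × C: 2 H
  1 × N: no H
  1 × O: 1 H
  Total hydrogens = 3.
Molecular formula: C3H3NO

C3H3NO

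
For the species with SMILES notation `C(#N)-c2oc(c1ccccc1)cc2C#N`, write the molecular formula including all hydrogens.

C12H6N2O

Heavy atoms from the SMILES: 12 C, 2 N, 1 O.
Implicit hydrogens by atom environment:
  6 × C (aromatic): 1 H each → 6
  4 × C (aromatic): no H
  2 × C: no H
  2 × N: no H
  1 × O (aromatic): no H
  Total hydrogens = 6.
Molecular formula: C12H6N2O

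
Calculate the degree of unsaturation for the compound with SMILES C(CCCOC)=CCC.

1

Molecular formula from the SMILES: C8H16O.
DoU = (2C + 2 + N − H − X)/2 = (2·8 + 2 + 0 − 16 − 0)/2 = 2/2 = 1.
(Structurally: 0 ring(s) + 1 π bond(s) = 1.)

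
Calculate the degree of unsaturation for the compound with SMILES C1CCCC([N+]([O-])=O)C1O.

Molecular formula from the SMILES: C6H11NO3.
DoU = (2C + 2 + N − H − X)/2 = (2·6 + 2 + 1 − 11 − 0)/2 = 4/2 = 2.
(Structurally: 1 ring(s) + 1 π bond(s) = 2.)

2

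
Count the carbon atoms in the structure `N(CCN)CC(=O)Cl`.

The symbol for carbon appears 4 times in the SMILES. (Cl is a single chlorine, not C + l.)

4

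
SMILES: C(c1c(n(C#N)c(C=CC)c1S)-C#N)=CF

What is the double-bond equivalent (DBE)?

Molecular formula from the SMILES: C11H8FN3S.
DoU = (2C + 2 + N − H − X)/2 = (2·11 + 2 + 3 − 8 − 1)/2 = 18/2 = 9.
(Structurally: 1 ring(s) + 8 π bond(s) = 9.)

9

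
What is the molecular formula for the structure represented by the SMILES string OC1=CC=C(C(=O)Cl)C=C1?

C7H5ClO2

Heavy atoms from the SMILES: 7 C, 1 Cl, 2 O.
Implicit hydrogens by atom environment:
  4 × C (aromatic): 1 H each → 4
  2 × C (aromatic): no H
  1 × C: no H
  1 × Cl: no H
  1 × O: 1 H
  1 × O: no H
  Total hydrogens = 5.
Molecular formula: C7H5ClO2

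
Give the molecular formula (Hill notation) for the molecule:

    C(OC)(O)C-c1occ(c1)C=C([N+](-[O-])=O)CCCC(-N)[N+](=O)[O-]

C13H19N3O7

Heavy atoms from the SMILES: 13 C, 3 N, 7 O.
Implicit hydrogens by atom environment:
  4 × C: 2 H each → 8
  3 × C: 1 H each → 3
  3 × O: no H
  2 × C (aromatic): 1 H each → 2
  2 × C (aromatic): no H
  2 × N (charge +1): no H
  2 × O (charge -1): no H
  1 × C: 3 H
  1 × C: no H
  1 × N: 2 H
  1 × O: 1 H
  1 × O (aromatic): no H
  Total hydrogens = 19.
Molecular formula: C13H19N3O7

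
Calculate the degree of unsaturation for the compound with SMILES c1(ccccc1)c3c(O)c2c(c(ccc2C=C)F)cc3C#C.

14

Molecular formula from the SMILES: C20H13FO.
DoU = (2C + 2 + N − H − X)/2 = (2·20 + 2 + 0 − 13 − 1)/2 = 28/2 = 14.
(Structurally: 3 ring(s) + 11 π bond(s) = 14.)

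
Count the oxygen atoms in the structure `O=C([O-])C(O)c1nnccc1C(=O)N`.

The symbol for oxygen appears 4 times in the SMILES.

4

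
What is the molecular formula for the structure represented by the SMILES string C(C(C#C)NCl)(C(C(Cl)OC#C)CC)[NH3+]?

C10H15Cl2N2O+

Heavy atoms from the SMILES: 10 C, 2 Cl, 2 N, 1 O.
Implicit hydrogens by atom environment:
  6 × C: 1 H each → 6
  2 × C: no H
  2 × Cl: no H
  1 × C: 3 H
  1 × C: 2 H
  1 × N (charge +1): 3 H
  1 × N: 1 H
  1 × O: no H
  Total hydrogens = 15.
Net charge +1.
Molecular formula: C10H15Cl2N2O+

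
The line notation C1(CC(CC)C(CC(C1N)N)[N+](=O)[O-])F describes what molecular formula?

C9H18FN3O2

Heavy atoms from the SMILES: 9 C, 1 F, 3 N, 2 O.
Implicit hydrogens by atom environment:
  5 × C: 1 H each → 5
  3 × C: 2 H each → 6
  2 × N: 2 H each → 4
  1 × C: 3 H
  1 × F: no H
  1 × N (charge +1): no H
  1 × O: no H
  1 × O (charge -1): no H
  Total hydrogens = 18.
Molecular formula: C9H18FN3O2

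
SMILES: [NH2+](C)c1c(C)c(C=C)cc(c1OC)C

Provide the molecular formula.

Heavy atoms from the SMILES: 12 C, 1 N, 1 O.
Implicit hydrogens by atom environment:
  5 × C (aromatic): no H
  4 × C: 3 H each → 12
  1 × C: 2 H
  1 × C (aromatic): 1 H
  1 × C: 1 H
  1 × N (charge +1): 2 H
  1 × O: no H
  Total hydrogens = 18.
Net charge +1.
Molecular formula: C12H18NO+

C12H18NO+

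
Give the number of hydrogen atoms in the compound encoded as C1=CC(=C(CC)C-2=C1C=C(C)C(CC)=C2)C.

Hydrogens are implicit in SMILES; fill each atom to its normal valence:
  6 × C (aromatic): no H
  4 × C: 3 H each → 12
  4 × C (aromatic): 1 H each → 4
  2 × C: 2 H each → 4
  Total hydrogens = 20.

20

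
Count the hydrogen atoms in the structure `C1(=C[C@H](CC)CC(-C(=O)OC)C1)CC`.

20

Hydrogens are implicit in SMILES; fill each atom to its normal valence:
  4 × C: 2 H each → 8
  3 × C: 3 H each → 9
  3 × C: 1 H each → 3
  2 × C: no H
  2 × O: no H
  Total hydrogens = 20.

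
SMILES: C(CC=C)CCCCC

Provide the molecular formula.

C9H18

Heavy atoms from the SMILES: 9 C.
Implicit hydrogens by atom environment:
  7 × C: 2 H each → 14
  1 × C: 3 H
  1 × C: 1 H
  Total hydrogens = 18.
Molecular formula: C9H18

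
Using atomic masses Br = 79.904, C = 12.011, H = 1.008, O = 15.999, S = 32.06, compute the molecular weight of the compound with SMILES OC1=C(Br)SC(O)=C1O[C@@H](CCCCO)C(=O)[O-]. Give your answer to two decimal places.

Molecular formula: C10H12BrO6S-.
M = 1×79.904 + 10×12.011 + 12×1.008 + 6×15.999 + 1×32.06 = 340.16 g/mol.

340.16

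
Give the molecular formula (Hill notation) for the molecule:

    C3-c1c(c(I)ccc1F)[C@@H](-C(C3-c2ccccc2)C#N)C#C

C19H13FIN

Heavy atoms from the SMILES: 19 C, 1 F, 1 I, 1 N.
Implicit hydrogens by atom environment:
  7 × C (aromatic): 1 H each → 7
  5 × C (aromatic): no H
  4 × C: 1 H each → 4
  2 × C: no H
  1 × C: 2 H
  1 × F: no H
  1 × I: no H
  1 × N: no H
  Total hydrogens = 13.
Molecular formula: C19H13FIN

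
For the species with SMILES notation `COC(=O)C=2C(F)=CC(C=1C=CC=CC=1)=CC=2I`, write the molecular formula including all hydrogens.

C14H10FIO2

Heavy atoms from the SMILES: 14 C, 1 F, 1 I, 2 O.
Implicit hydrogens by atom environment:
  7 × C (aromatic): 1 H each → 7
  5 × C (aromatic): no H
  2 × O: no H
  1 × C: 3 H
  1 × C: no H
  1 × F: no H
  1 × I: no H
  Total hydrogens = 10.
Molecular formula: C14H10FIO2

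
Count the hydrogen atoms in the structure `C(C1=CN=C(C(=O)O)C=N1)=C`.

6

Hydrogens are implicit in SMILES; fill each atom to its normal valence:
  2 × C (aromatic): 1 H each → 2
  2 × C (aromatic): no H
  2 × N (aromatic): no H
  1 × C: 2 H
  1 × C: 1 H
  1 × C: no H
  1 × O: 1 H
  1 × O: no H
  Total hydrogens = 6.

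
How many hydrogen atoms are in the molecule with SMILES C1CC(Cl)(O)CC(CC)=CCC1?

17

Hydrogens are implicit in SMILES; fill each atom to its normal valence:
  6 × C: 2 H each → 12
  2 × C: no H
  1 × C: 3 H
  1 × C: 1 H
  1 × Cl: no H
  1 × O: 1 H
  Total hydrogens = 17.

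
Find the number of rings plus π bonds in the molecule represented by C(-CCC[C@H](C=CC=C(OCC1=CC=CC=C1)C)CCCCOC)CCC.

Molecular formula from the SMILES: C25H40O2.
DoU = (2C + 2 + N − H − X)/2 = (2·25 + 2 + 0 − 40 − 0)/2 = 12/2 = 6.
(Structurally: 1 ring(s) + 5 π bond(s) = 6.)

6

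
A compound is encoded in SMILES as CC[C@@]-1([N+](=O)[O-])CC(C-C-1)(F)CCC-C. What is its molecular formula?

C11H20FNO2

Heavy atoms from the SMILES: 11 C, 1 F, 1 N, 2 O.
Implicit hydrogens by atom environment:
  7 × C: 2 H each → 14
  2 × C: 3 H each → 6
  2 × C: no H
  1 × F: no H
  1 × N (charge +1): no H
  1 × O: no H
  1 × O (charge -1): no H
  Total hydrogens = 20.
Molecular formula: C11H20FNO2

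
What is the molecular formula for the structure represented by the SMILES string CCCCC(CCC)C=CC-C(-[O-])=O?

Heavy atoms from the SMILES: 12 C, 2 O.
Implicit hydrogens by atom environment:
  6 × C: 2 H each → 12
  3 × C: 1 H each → 3
  2 × C: 3 H each → 6
  1 × C: no H
  1 × O: no H
  1 × O (charge -1): no H
  Total hydrogens = 21.
Net charge -1.
Molecular formula: C12H21O2-

C12H21O2-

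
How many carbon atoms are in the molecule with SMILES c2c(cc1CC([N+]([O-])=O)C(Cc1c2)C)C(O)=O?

The symbol for carbon appears 12 times in the SMILES. Lowercase c denotes aromatic carbon and counts toward C.

12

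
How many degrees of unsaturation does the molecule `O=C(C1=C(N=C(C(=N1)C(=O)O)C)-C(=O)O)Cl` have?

Molecular formula from the SMILES: C8H5ClN2O5.
DoU = (2C + 2 + N − H − X)/2 = (2·8 + 2 + 2 − 5 − 1)/2 = 14/2 = 7.
(Structurally: 1 ring(s) + 6 π bond(s) = 7.)

7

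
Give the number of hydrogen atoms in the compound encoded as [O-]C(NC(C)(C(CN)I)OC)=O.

Hydrogens are implicit in SMILES; fill each atom to its normal valence:
  2 × C: 3 H each → 6
  2 × C: no H
  2 × O: no H
  1 × C: 2 H
  1 × C: 1 H
  1 × I: no H
  1 × N: 2 H
  1 × N: 1 H
  1 × O (charge -1): no H
  Total hydrogens = 12.

12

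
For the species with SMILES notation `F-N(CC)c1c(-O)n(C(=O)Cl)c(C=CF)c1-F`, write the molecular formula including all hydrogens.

Heavy atoms from the SMILES: 9 C, 1 Cl, 3 F, 2 N, 2 O.
Implicit hydrogens by atom environment:
  4 × C (aromatic): no H
  3 × F: no H
  2 × C: 1 H each → 2
  1 × C: 3 H
  1 × C: 2 H
  1 × C: no H
  1 × Cl: no H
  1 × N (aromatic): no H
  1 × N: no H
  1 × O: 1 H
  1 × O: no H
  Total hydrogens = 8.
Molecular formula: C9H8ClF3N2O2

C9H8ClF3N2O2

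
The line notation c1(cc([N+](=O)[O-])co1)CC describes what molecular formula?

C6H7NO3

Heavy atoms from the SMILES: 6 C, 1 N, 3 O.
Implicit hydrogens by atom environment:
  2 × C (aromatic): 1 H each → 2
  2 × C (aromatic): no H
  1 × C: 3 H
  1 × C: 2 H
  1 × N (charge +1): no H
  1 × O (aromatic): no H
  1 × O: no H
  1 × O (charge -1): no H
  Total hydrogens = 7.
Molecular formula: C6H7NO3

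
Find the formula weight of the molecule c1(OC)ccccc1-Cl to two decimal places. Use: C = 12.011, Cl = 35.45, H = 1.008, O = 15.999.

Molecular formula: C7H7ClO.
M = 7×12.011 + 1×35.45 + 7×1.008 + 1×15.999 = 142.58 g/mol.

142.58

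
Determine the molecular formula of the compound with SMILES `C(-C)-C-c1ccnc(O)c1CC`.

C10H15NO

Heavy atoms from the SMILES: 10 C, 1 N, 1 O.
Implicit hydrogens by atom environment:
  3 × C: 2 H each → 6
  3 × C (aromatic): no H
  2 × C: 3 H each → 6
  2 × C (aromatic): 1 H each → 2
  1 × N (aromatic): no H
  1 × O: 1 H
  Total hydrogens = 15.
Molecular formula: C10H15NO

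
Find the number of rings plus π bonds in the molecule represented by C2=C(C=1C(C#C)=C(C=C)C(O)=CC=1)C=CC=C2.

11

Molecular formula from the SMILES: C16H12O.
DoU = (2C + 2 + N − H − X)/2 = (2·16 + 2 + 0 − 12 − 0)/2 = 22/2 = 11.
(Structurally: 2 ring(s) + 9 π bond(s) = 11.)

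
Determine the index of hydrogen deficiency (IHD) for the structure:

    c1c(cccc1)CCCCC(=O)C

5

Molecular formula from the SMILES: C12H16O.
DoU = (2C + 2 + N − H − X)/2 = (2·12 + 2 + 0 − 16 − 0)/2 = 10/2 = 5.
(Structurally: 1 ring(s) + 4 π bond(s) = 5.)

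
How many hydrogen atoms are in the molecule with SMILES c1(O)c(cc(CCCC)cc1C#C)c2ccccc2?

18

Hydrogens are implicit in SMILES; fill each atom to its normal valence:
  7 × C (aromatic): 1 H each → 7
  5 × C (aromatic): no H
  3 × C: 2 H each → 6
  1 × C: 3 H
  1 × C: 1 H
  1 × C: no H
  1 × O: 1 H
  Total hydrogens = 18.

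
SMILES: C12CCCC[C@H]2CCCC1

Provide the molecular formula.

C10H18

Heavy atoms from the SMILES: 10 C.
Implicit hydrogens by atom environment:
  8 × C: 2 H each → 16
  2 × C: 1 H each → 2
  Total hydrogens = 18.
Molecular formula: C10H18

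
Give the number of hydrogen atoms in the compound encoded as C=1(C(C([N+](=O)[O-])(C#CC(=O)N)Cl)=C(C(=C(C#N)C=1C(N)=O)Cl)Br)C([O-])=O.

4

Hydrogens are implicit in SMILES; fill each atom to its normal valence:
  7 × C: no H
  6 × C (aromatic): no H
  4 × O: no H
  2 × Cl: no H
  2 × N: 2 H each → 4
  2 × O (charge -1): no H
  1 × Br: no H
  1 × N: no H
  1 × N (charge +1): no H
  Total hydrogens = 4.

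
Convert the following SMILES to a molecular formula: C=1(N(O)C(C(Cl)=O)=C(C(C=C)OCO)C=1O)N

Heavy atoms from the SMILES: 9 C, 1 Cl, 2 N, 5 O.
Implicit hydrogens by atom environment:
  4 × C (aromatic): no H
  3 × O: 1 H each → 3
  2 × C: 2 H each → 4
  2 × C: 1 H each → 2
  2 × O: no H
  1 × C: no H
  1 × Cl: no H
  1 × N: 2 H
  1 × N (aromatic): no H
  Total hydrogens = 11.
Molecular formula: C9H11ClN2O5

C9H11ClN2O5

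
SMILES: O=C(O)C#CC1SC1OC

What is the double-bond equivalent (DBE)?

Molecular formula from the SMILES: C6H6O3S.
DoU = (2C + 2 + N − H − X)/2 = (2·6 + 2 + 0 − 6 − 0)/2 = 8/2 = 4.
(Structurally: 1 ring(s) + 3 π bond(s) = 4.)

4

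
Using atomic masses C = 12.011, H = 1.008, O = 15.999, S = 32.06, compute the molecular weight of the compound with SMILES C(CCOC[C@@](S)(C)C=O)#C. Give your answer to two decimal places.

Molecular formula: C8H12O2S.
M = 8×12.011 + 12×1.008 + 2×15.999 + 1×32.06 = 172.24 g/mol.

172.24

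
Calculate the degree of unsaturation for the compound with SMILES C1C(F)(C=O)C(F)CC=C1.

3

Molecular formula from the SMILES: C7H8F2O.
DoU = (2C + 2 + N − H − X)/2 = (2·7 + 2 + 0 − 8 − 2)/2 = 6/2 = 3.
(Structurally: 1 ring(s) + 2 π bond(s) = 3.)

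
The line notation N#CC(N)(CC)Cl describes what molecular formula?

Heavy atoms from the SMILES: 4 C, 1 Cl, 2 N.
Implicit hydrogens by atom environment:
  2 × C: no H
  1 × C: 3 H
  1 × C: 2 H
  1 × Cl: no H
  1 × N: 2 H
  1 × N: no H
  Total hydrogens = 7.
Molecular formula: C4H7ClN2

C4H7ClN2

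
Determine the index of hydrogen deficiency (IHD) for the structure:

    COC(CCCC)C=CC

1

Molecular formula from the SMILES: C9H18O.
DoU = (2C + 2 + N − H − X)/2 = (2·9 + 2 + 0 − 18 − 0)/2 = 2/2 = 1.
(Structurally: 0 ring(s) + 1 π bond(s) = 1.)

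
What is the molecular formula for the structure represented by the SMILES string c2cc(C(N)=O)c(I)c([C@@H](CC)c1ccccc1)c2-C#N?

C17H15IN2O

Heavy atoms from the SMILES: 17 C, 1 I, 2 N, 1 O.
Implicit hydrogens by atom environment:
  7 × C (aromatic): 1 H each → 7
  5 × C (aromatic): no H
  2 × C: no H
  1 × C: 3 H
  1 × C: 2 H
  1 × C: 1 H
  1 × I: no H
  1 × N: 2 H
  1 × N: no H
  1 × O: no H
  Total hydrogens = 15.
Molecular formula: C17H15IN2O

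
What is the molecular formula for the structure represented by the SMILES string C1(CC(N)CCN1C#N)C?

Heavy atoms from the SMILES: 7 C, 3 N.
Implicit hydrogens by atom environment:
  3 × C: 2 H each → 6
  2 × C: 1 H each → 2
  2 × N: no H
  1 × C: 3 H
  1 × C: no H
  1 × N: 2 H
  Total hydrogens = 13.
Molecular formula: C7H13N3

C7H13N3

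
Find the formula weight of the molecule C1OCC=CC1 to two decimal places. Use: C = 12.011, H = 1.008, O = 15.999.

Molecular formula: C5H8O.
M = 5×12.011 + 8×1.008 + 1×15.999 = 84.12 g/mol.

84.12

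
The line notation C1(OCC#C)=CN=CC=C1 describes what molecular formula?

Heavy atoms from the SMILES: 8 C, 1 N, 1 O.
Implicit hydrogens by atom environment:
  4 × C (aromatic): 1 H each → 4
  1 × C: 2 H
  1 × C: 1 H
  1 × C (aromatic): no H
  1 × C: no H
  1 × N (aromatic): no H
  1 × O: no H
  Total hydrogens = 7.
Molecular formula: C8H7NO

C8H7NO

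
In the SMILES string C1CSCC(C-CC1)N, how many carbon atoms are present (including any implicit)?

7

The symbol for carbon appears 7 times in the SMILES.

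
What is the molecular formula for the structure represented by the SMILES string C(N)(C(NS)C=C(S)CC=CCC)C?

Heavy atoms from the SMILES: 10 C, 2 N, 2 S.
Implicit hydrogens by atom environment:
  5 × C: 1 H each → 5
  2 × C: 3 H each → 6
  2 × C: 2 H each → 4
  2 × S: 1 H each → 2
  1 × C: no H
  1 × N: 2 H
  1 × N: 1 H
  Total hydrogens = 20.
Molecular formula: C10H20N2S2

C10H20N2S2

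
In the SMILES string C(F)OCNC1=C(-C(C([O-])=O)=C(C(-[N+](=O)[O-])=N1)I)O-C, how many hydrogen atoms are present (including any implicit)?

8

Hydrogens are implicit in SMILES; fill each atom to its normal valence:
  5 × C (aromatic): no H
  4 × O: no H
  2 × C: 2 H each → 4
  2 × O (charge -1): no H
  1 × C: 3 H
  1 × C: no H
  1 × F: no H
  1 × I: no H
  1 × N: 1 H
  1 × N (aromatic): no H
  1 × N (charge +1): no H
  Total hydrogens = 8.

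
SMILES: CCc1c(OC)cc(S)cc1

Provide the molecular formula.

Heavy atoms from the SMILES: 9 C, 1 O, 1 S.
Implicit hydrogens by atom environment:
  3 × C (aromatic): 1 H each → 3
  3 × C (aromatic): no H
  2 × C: 3 H each → 6
  1 × C: 2 H
  1 × O: no H
  1 × S: 1 H
  Total hydrogens = 12.
Molecular formula: C9H12OS

C9H12OS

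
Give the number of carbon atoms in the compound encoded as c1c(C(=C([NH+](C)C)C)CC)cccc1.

The symbol for carbon appears 13 times in the SMILES. Lowercase c denotes aromatic carbon and counts toward C.

13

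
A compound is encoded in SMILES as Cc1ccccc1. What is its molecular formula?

Heavy atoms from the SMILES: 7 C.
Implicit hydrogens by atom environment:
  5 × C (aromatic): 1 H each → 5
  1 × C: 3 H
  1 × C (aromatic): no H
  Total hydrogens = 8.
Molecular formula: C7H8

C7H8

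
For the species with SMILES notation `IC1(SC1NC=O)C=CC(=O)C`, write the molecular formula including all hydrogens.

C7H8INO2S

Heavy atoms from the SMILES: 7 C, 1 I, 1 N, 2 O, 1 S.
Implicit hydrogens by atom environment:
  4 × C: 1 H each → 4
  2 × C: no H
  2 × O: no H
  1 × C: 3 H
  1 × I: no H
  1 × N: 1 H
  1 × S: no H
  Total hydrogens = 8.
Molecular formula: C7H8INO2S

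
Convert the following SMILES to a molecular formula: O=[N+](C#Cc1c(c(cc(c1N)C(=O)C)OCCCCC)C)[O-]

Heavy atoms from the SMILES: 16 C, 2 N, 4 O.
Implicit hydrogens by atom environment:
  5 × C (aromatic): no H
  4 × C: 2 H each → 8
  3 × C: 3 H each → 9
  3 × C: no H
  3 × O: no H
  1 × C (aromatic): 1 H
  1 × N: 2 H
  1 × N (charge +1): no H
  1 × O (charge -1): no H
  Total hydrogens = 20.
Molecular formula: C16H20N2O4

C16H20N2O4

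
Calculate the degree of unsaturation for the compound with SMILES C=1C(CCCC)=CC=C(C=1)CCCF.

4

Molecular formula from the SMILES: C13H19F.
DoU = (2C + 2 + N − H − X)/2 = (2·13 + 2 + 0 − 19 − 1)/2 = 8/2 = 4.
(Structurally: 1 ring(s) + 3 π bond(s) = 4.)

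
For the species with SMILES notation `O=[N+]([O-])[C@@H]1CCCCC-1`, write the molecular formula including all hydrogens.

C6H11NO2

Heavy atoms from the SMILES: 6 C, 1 N, 2 O.
Implicit hydrogens by atom environment:
  5 × C: 2 H each → 10
  1 × C: 1 H
  1 × N (charge +1): no H
  1 × O: no H
  1 × O (charge -1): no H
  Total hydrogens = 11.
Molecular formula: C6H11NO2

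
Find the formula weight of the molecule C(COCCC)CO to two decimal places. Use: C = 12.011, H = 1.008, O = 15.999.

Molecular formula: C6H14O2.
M = 6×12.011 + 14×1.008 + 2×15.999 = 118.18 g/mol.

118.18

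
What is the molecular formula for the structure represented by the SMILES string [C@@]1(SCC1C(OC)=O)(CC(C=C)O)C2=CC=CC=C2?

C15H18O3S

Heavy atoms from the SMILES: 15 C, 3 O, 1 S.
Implicit hydrogens by atom environment:
  5 × C (aromatic): 1 H each → 5
  3 × C: 2 H each → 6
  3 × C: 1 H each → 3
  2 × C: no H
  2 × O: no H
  1 × C: 3 H
  1 × C (aromatic): no H
  1 × O: 1 H
  1 × S: no H
  Total hydrogens = 18.
Molecular formula: C15H18O3S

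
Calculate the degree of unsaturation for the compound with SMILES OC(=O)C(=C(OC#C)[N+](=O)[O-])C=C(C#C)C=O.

9

Molecular formula from the SMILES: C10H5NO6.
DoU = (2C + 2 + N − H − X)/2 = (2·10 + 2 + 1 − 5 − 0)/2 = 18/2 = 9.
(Structurally: 0 ring(s) + 9 π bond(s) = 9.)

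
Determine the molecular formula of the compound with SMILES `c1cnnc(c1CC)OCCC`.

C9H14N2O

Heavy atoms from the SMILES: 9 C, 2 N, 1 O.
Implicit hydrogens by atom environment:
  3 × C: 2 H each → 6
  2 × C: 3 H each → 6
  2 × C (aromatic): 1 H each → 2
  2 × C (aromatic): no H
  2 × N (aromatic): no H
  1 × O: no H
  Total hydrogens = 14.
Molecular formula: C9H14N2O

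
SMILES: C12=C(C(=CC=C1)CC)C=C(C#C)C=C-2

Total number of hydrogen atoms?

Hydrogens are implicit in SMILES; fill each atom to its normal valence:
  6 × C (aromatic): 1 H each → 6
  4 × C (aromatic): no H
  1 × C: 3 H
  1 × C: 2 H
  1 × C: 1 H
  1 × C: no H
  Total hydrogens = 12.

12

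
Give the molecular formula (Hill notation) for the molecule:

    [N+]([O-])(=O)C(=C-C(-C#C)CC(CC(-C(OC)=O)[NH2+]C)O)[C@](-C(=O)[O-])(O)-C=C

Heavy atoms from the SMILES: 16 C, 2 N, 8 O.
Implicit hydrogens by atom environment:
  6 × C: 1 H each → 6
  5 × C: no H
  4 × O: no H
  3 × C: 2 H each → 6
  2 × C: 3 H each → 6
  2 × O: 1 H each → 2
  2 × O (charge -1): no H
  1 × N (charge +1): 2 H
  1 × N (charge +1): no H
  Total hydrogens = 22.
Molecular formula: C16H22N2O8

C16H22N2O8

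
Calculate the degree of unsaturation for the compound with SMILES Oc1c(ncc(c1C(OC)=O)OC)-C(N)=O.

6

Molecular formula from the SMILES: C9H10N2O5.
DoU = (2C + 2 + N − H − X)/2 = (2·9 + 2 + 2 − 10 − 0)/2 = 12/2 = 6.
(Structurally: 1 ring(s) + 5 π bond(s) = 6.)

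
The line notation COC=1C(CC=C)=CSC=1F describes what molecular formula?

Heavy atoms from the SMILES: 8 C, 1 F, 1 O, 1 S.
Implicit hydrogens by atom environment:
  3 × C (aromatic): no H
  2 × C: 2 H each → 4
  1 × C: 3 H
  1 × C (aromatic): 1 H
  1 × C: 1 H
  1 × F: no H
  1 × O: no H
  1 × S (aromatic): no H
  Total hydrogens = 9.
Molecular formula: C8H9FOS

C8H9FOS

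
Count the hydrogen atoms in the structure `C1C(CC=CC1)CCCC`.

18

Hydrogens are implicit in SMILES; fill each atom to its normal valence:
  6 × C: 2 H each → 12
  3 × C: 1 H each → 3
  1 × C: 3 H
  Total hydrogens = 18.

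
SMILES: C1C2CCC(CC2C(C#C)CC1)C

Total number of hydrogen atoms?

Hydrogens are implicit in SMILES; fill each atom to its normal valence:
  6 × C: 2 H each → 12
  5 × C: 1 H each → 5
  1 × C: 3 H
  1 × C: no H
  Total hydrogens = 20.

20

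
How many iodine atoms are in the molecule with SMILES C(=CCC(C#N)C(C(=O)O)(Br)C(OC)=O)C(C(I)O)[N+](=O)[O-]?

The symbol for iodine appears 1 time in the SMILES.

1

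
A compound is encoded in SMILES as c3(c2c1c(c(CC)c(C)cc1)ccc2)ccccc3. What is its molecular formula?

C19H18

Heavy atoms from the SMILES: 19 C.
Implicit hydrogens by atom environment:
  10 × C (aromatic): 1 H each → 10
  6 × C (aromatic): no H
  2 × C: 3 H each → 6
  1 × C: 2 H
  Total hydrogens = 18.
Molecular formula: C19H18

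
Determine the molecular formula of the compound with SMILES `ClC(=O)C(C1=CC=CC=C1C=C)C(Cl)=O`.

C11H8Cl2O2

Heavy atoms from the SMILES: 11 C, 2 Cl, 2 O.
Implicit hydrogens by atom environment:
  4 × C (aromatic): 1 H each → 4
  2 × C: 1 H each → 2
  2 × C (aromatic): no H
  2 × C: no H
  2 × Cl: no H
  2 × O: no H
  1 × C: 2 H
  Total hydrogens = 8.
Molecular formula: C11H8Cl2O2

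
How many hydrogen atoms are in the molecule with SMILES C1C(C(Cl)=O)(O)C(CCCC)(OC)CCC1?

21

Hydrogens are implicit in SMILES; fill each atom to its normal valence:
  7 × C: 2 H each → 14
  3 × C: no H
  2 × C: 3 H each → 6
  2 × O: no H
  1 × Cl: no H
  1 × O: 1 H
  Total hydrogens = 21.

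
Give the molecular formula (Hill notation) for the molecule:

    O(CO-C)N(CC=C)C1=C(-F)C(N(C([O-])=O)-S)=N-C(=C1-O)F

C11H12F2N3O5S-

Heavy atoms from the SMILES: 11 C, 2 F, 3 N, 5 O, 1 S.
Implicit hydrogens by atom environment:
  5 × C (aromatic): no H
  3 × C: 2 H each → 6
  3 × O: no H
  2 × F: no H
  2 × N: no H
  1 × C: 3 H
  1 × C: 1 H
  1 × C: no H
  1 × N (aromatic): no H
  1 × O: 1 H
  1 × O (charge -1): no H
  1 × S: 1 H
  Total hydrogens = 12.
Net charge -1.
Molecular formula: C11H12F2N3O5S-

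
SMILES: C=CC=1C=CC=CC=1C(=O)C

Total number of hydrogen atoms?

Hydrogens are implicit in SMILES; fill each atom to its normal valence:
  4 × C (aromatic): 1 H each → 4
  2 × C (aromatic): no H
  1 × C: 3 H
  1 × C: 2 H
  1 × C: 1 H
  1 × C: no H
  1 × O: no H
  Total hydrogens = 10.

10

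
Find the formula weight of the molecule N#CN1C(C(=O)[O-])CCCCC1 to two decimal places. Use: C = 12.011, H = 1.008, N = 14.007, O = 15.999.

167.19

Molecular formula: C8H11N2O2-.
M = 8×12.011 + 11×1.008 + 2×14.007 + 2×15.999 = 167.19 g/mol.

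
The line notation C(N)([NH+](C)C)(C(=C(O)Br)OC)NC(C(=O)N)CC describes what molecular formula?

C10H22BrN4O3+

Heavy atoms from the SMILES: 1 Br, 10 C, 4 N, 3 O.
Implicit hydrogens by atom environment:
  4 × C: 3 H each → 12
  4 × C: no H
  2 × N: 2 H each → 4
  2 × O: no H
  1 × Br: no H
  1 × C: 2 H
  1 × C: 1 H
  1 × N: 1 H
  1 × N (charge +1): 1 H
  1 × O: 1 H
  Total hydrogens = 22.
Net charge +1.
Molecular formula: C10H22BrN4O3+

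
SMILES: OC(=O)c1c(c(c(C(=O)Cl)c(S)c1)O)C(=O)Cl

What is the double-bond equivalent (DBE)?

Molecular formula from the SMILES: C9H4Cl2O5S.
DoU = (2C + 2 + N − H − X)/2 = (2·9 + 2 + 0 − 4 − 2)/2 = 14/2 = 7.
(Structurally: 1 ring(s) + 6 π bond(s) = 7.)

7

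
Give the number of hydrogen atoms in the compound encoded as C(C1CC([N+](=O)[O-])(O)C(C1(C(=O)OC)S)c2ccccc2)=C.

17

Hydrogens are implicit in SMILES; fill each atom to its normal valence:
  5 × C (aromatic): 1 H each → 5
  3 × C: 1 H each → 3
  3 × C: no H
  3 × O: no H
  2 × C: 2 H each → 4
  1 × C: 3 H
  1 × C (aromatic): no H
  1 × N (charge +1): no H
  1 × O: 1 H
  1 × O (charge -1): no H
  1 × S: 1 H
  Total hydrogens = 17.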